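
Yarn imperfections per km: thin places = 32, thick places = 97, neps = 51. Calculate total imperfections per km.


Formula: Total = thin places + thick places + neps
Total = 32 + 97 + 51
Total = 180 imperfections/km

180 imperfections/km


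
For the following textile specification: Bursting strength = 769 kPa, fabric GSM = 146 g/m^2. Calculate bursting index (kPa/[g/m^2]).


Formula: Bursting Index = Bursting Strength / Fabric GSM
BI = 769 kPa / 146 g/m^2
BI = 5.267 kPa/(g/m^2)

5.267 kPa/(g/m^2)


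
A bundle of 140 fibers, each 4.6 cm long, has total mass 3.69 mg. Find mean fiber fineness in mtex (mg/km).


Formula: fineness (mtex) = mass (mg) / total length (km) = (mass_mg / total_length_m) * 1000
Step 1: Convert fiber length: 4.6 cm = 0.046 m
Step 2: Total fiber length = 140 * 0.046 = 6.44 m
Step 3: Linear density = 3.69 mg / 6.44 m = 0.5730 mg/m
Step 4: fineness = 0.5730 * 1000 = 573.0 mtex

573.0 mtex


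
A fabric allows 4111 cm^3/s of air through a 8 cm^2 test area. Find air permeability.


Formula: Air Permeability = Airflow / Test Area
AP = 4111 cm^3/s / 8 cm^2
AP = 513.9 cm^3/s/cm^2

513.9 cm^3/s/cm^2


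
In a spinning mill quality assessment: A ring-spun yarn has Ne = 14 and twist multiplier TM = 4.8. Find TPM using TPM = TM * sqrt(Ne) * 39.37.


Formula: TPM = TM * sqrt(Ne) * 39.37
Step 1: sqrt(Ne) = sqrt(14) = 3.7417
Step 2: TM * sqrt(Ne) = 4.8 * 3.7417 = 17.9602
Step 3: TPM = 17.9602 * 39.37 = 707 twists/m

707 twists/m


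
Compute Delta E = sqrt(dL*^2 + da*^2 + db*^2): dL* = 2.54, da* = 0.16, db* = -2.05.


Formula: Delta E = sqrt(dL*^2 + da*^2 + db*^2)
Step 1: dL*^2 = 2.54^2 = 6.4516
Step 2: da*^2 = 0.16^2 = 0.0256
Step 3: db*^2 = (-2.05)^2 = 4.2025
Step 4: Sum = 6.4516 + 0.0256 + 4.2025 = 10.6797
Step 5: Delta E = sqrt(10.6797) = 3.27

3.27 Delta E


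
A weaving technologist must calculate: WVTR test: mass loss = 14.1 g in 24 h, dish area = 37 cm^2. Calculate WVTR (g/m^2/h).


Formula: WVTR = mass_loss / (area * time)
Step 1: Convert area: 37 cm^2 = 0.0037 m^2
Step 2: WVTR = 14.1 g / (0.0037 m^2 * 24 h)
Step 3: WVTR = 14.1 / 0.0888 = 158.8 g/m^2/h

158.8 g/m^2/h


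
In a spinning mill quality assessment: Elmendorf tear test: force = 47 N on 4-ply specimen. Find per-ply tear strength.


Formula: Per-ply strength = Total force / Number of plies
Per-ply = 47 N / 4
Per-ply = 11.75 N

11.75 N


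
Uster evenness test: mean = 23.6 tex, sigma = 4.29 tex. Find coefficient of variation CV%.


Formula: CV% = (standard deviation / mean) * 100
Step 1: Ratio = 4.29 / 23.6 = 0.18178
Step 2: CV% = 0.18178 * 100 = 18.178% ≈ 18.2%

18.2%


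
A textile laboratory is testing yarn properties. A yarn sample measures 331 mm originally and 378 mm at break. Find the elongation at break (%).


Formula: Elongation (%) = ((L_break - L0) / L0) * 100
Step 1: Extension = 378 - 331 = 47 mm
Step 2: Elongation = (47 / 331) * 100
Step 3: Elongation = 0.141994 * 100 = 14.1994% ≈ 14.2%

14.2%


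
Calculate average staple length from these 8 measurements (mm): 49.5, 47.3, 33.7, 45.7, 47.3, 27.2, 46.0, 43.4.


Formula: Mean = sum of lengths / count
Sum = 49.5 + 47.3 + 33.7 + 45.7 + 47.3 + 27.2 + 46.0 + 43.4
Sum = 340.1 mm
Mean = 340.1 / 8 = 42.51 mm

42.51 mm


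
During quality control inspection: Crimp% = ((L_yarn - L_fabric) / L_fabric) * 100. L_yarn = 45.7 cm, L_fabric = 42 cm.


Formula: Crimp% = ((L_yarn - L_fabric) / L_fabric) * 100
Step 1: Extension = 45.7 - 42 = 3.7 cm
Step 2: Crimp% = (3.7 / 42) * 100
Step 3: Crimp% = 0.088095 * 100 = 8.8095% ≈ 8.8%

8.8%


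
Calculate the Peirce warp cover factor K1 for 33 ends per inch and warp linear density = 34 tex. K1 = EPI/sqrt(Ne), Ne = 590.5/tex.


Formula: K1 = EPI / sqrt(Ne), with Ne = 590.5 / tex_warp
Step 1: Ne = 590.5 / 34 = 17.368
Step 2: sqrt(Ne) = sqrt(17.368) = 4.1675
Step 3: K1 = 33 / 4.1675 = 7.9

7.9


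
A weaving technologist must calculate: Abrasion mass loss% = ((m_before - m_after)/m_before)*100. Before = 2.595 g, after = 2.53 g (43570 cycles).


Formula: Mass loss% = ((m_before - m_after) / m_before) * 100
Step 1: Mass loss = 2.595 - 2.53 = 0.065 g
Step 2: Ratio = 0.065 / 2.595 = 0.0250482
Step 3: Mass loss% = 0.0250482 * 100 = 2.50482% ≈ 2.50%

2.50%


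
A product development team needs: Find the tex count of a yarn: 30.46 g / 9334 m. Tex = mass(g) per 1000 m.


Formula: Tex = (mass_g / length_m) * 1000
Substituting: Tex = (30.46 / 9334) * 1000
Intermediate: 30.46 / 9334 = 0.00326334 g/m
Tex = 0.00326334 * 1000 = 3.26 tex

3.26 tex


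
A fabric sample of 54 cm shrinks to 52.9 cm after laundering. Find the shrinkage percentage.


Formula: Shrinkage% = ((L_before - L_after) / L_before) * 100
Step 1: Shrinkage = 54 - 52.9 = 1.1 cm
Step 2: Shrinkage% = (1.1 / 54) * 100
Step 3: Shrinkage% = 0.02037 * 100 = 2.037% ≈ 2.0%

2.0%


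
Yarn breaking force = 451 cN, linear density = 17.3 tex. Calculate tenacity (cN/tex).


Formula: Tenacity = Breaking force / Linear density
Tenacity = 451 cN / 17.3 tex
Tenacity = 26.07 cN/tex

26.07 cN/tex


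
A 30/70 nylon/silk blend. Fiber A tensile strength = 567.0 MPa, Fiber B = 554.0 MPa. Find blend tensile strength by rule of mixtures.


Formula: Blend property = (fraction_A * property_A) + (fraction_B * property_B)
Step 1: Contribution A = 30/100 * 567.0 MPa = 170.1 MPa
Step 2: Contribution B = 70/100 * 554.0 MPa = 387.8 MPa
Step 3: Blend tensile strength = 170.1 + 387.8 = 557.9 MPa

557.9 MPa


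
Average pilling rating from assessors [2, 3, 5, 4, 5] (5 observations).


Formula: Mean = sum / count
Sum = 2 + 3 + 5 + 4 + 5 = 19
Mean = 19 / 5 = 3.8

3.8


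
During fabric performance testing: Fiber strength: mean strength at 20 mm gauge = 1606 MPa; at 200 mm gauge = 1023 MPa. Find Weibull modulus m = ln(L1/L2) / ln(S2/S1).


Formula: m = ln(L1/L2) / ln(S2/S1)
Step 1: ln(L1/L2) = ln(20/200) = -2.30259
Step 2: S2/S1 = 1023/1606 = 0.63699
Step 3: ln(S2/S1) = ln(0.63699) = -0.45100
Step 4: m = -2.30259 / -0.45100 = 5.11

5.11 (Weibull m)


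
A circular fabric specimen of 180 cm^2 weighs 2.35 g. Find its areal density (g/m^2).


Formula: GSM = mass_g / area_m2
Step 1: Convert area: 180 cm^2 = 180 / 10000 = 0.018 m^2
Step 2: GSM = 2.35 g / 0.018 m^2 = 130.6 g/m^2

130.6 g/m^2


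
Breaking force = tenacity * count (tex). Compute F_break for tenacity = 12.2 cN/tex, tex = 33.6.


Formula: Breaking force = Tenacity * Linear density
F = 12.2 cN/tex * 33.6 tex
F = 409.92 cN

409.92 cN


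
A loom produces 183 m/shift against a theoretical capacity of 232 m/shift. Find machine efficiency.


Formula: Efficiency% = (Actual output / Theoretical output) * 100
Efficiency% = (183 / 232) * 100
Efficiency% = 0.788793 * 100 = 78.8793% ≈ 78.9%

78.9%


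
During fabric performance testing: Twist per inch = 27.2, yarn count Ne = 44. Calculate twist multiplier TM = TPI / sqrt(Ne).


Formula: TM = TPI / sqrt(Ne)
Step 1: sqrt(Ne) = sqrt(44) = 6.6332
Step 2: TM = 27.2 / 6.6332 = 4.10

4.10 TM


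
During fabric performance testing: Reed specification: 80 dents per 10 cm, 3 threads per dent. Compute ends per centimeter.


Formula: EPC = (dents per 10 cm * ends per dent) / 10
Step 1: Total ends per 10 cm = 80 * 3 = 240
Step 2: EPC = 240 / 10 = 24.0 ends/cm

24.0 ends/cm


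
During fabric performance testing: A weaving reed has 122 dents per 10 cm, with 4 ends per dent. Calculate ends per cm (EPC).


Formula: EPC = (dents per 10 cm * ends per dent) / 10
Step 1: Total ends per 10 cm = 122 * 4 = 488
Step 2: EPC = 488 / 10 = 48.8 ends/cm

48.8 ends/cm


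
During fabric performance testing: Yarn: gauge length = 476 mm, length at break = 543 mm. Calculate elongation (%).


Formula: Elongation (%) = ((L_break - L0) / L0) * 100
Step 1: Extension = 543 - 476 = 67 mm
Step 2: Elongation = (67 / 476) * 100
Step 3: Elongation = 0.140756 * 100 = 14.0756% ≈ 14.1%

14.1%


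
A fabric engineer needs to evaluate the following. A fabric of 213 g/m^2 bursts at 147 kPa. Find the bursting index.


Formula: Bursting Index = Bursting Strength / Fabric GSM
BI = 147 kPa / 213 g/m^2
BI = 0.690 kPa/(g/m^2)

0.690 kPa/(g/m^2)


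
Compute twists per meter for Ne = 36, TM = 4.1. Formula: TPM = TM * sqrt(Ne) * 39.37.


Formula: TPM = TM * sqrt(Ne) * 39.37
Step 1: sqrt(Ne) = sqrt(36) = 6
Step 2: TM * sqrt(Ne) = 4.1 * 6 = 24.6
Step 3: TPM = 24.6 * 39.37 = 969 twists/m

969 twists/m


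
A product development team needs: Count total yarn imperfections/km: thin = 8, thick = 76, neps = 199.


Formula: Total = thin places + thick places + neps
Total = 8 + 76 + 199
Total = 283 imperfections/km

283 imperfections/km


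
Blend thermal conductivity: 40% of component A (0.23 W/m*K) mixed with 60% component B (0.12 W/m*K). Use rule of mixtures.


Formula: Blend property = (fraction_A * property_A) + (fraction_B * property_B)
Step 1: Contribution A = 40/100 * 0.23 W/m*K = 0.092 W/m*K
Step 2: Contribution B = 60/100 * 0.12 W/m*K = 0.072 W/m*K
Step 3: Blend thermal conductivity = 0.092 + 0.072 = 0.164 W/m*K

0.164 W/m*K


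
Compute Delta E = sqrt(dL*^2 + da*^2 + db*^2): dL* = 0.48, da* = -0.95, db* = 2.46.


Formula: Delta E = sqrt(dL*^2 + da*^2 + db*^2)
Step 1: dL*^2 = 0.48^2 = 0.2304
Step 2: da*^2 = (-0.95)^2 = 0.9025
Step 3: db*^2 = 2.46^2 = 6.0516
Step 4: Sum = 0.2304 + 0.9025 + 6.0516 = 7.1845
Step 5: Delta E = sqrt(7.1845) = 2.68

2.68 Delta E


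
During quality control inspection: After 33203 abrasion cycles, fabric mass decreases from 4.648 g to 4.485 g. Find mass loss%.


Formula: Mass loss% = ((m_before - m_after) / m_before) * 100
Step 1: Mass loss = 4.648 - 4.485 = 0.163 g
Step 2: Ratio = 0.163 / 4.648 = 0.0350688
Step 3: Mass loss% = 0.0350688 * 100 = 3.50688% ≈ 3.51%

3.51%


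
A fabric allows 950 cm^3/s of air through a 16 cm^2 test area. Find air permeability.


Formula: Air Permeability = Airflow / Test Area
AP = 950 cm^3/s / 16 cm^2
AP = 59.4 cm^3/s/cm^2

59.4 cm^3/s/cm^2


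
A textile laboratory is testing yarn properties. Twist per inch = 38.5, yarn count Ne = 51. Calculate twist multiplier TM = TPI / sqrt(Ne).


Formula: TM = TPI / sqrt(Ne)
Step 1: sqrt(Ne) = sqrt(51) = 7.1414
Step 2: TM = 38.5 / 7.1414 = 5.39

5.39 TM


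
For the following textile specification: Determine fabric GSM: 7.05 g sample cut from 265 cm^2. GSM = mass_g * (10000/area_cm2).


Formula: GSM = mass_g / area_m2
Step 1: Convert area: 265 cm^2 = 265 / 10000 = 0.0265 m^2
Step 2: GSM = 7.05 g / 0.0265 m^2 = 266.0 g/m^2

266.0 g/m^2


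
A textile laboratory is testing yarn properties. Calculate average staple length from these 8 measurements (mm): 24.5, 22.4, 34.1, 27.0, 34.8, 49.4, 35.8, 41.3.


Formula: Mean = sum of lengths / count
Sum = 24.5 + 22.4 + 34.1 + 27.0 + 34.8 + 49.4 + 35.8 + 41.3
Sum = 269.3 mm
Mean = 269.3 / 8 = 33.66 mm

33.66 mm


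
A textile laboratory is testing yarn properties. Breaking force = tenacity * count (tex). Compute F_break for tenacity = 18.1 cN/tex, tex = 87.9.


Formula: Breaking force = Tenacity * Linear density
F = 18.1 cN/tex * 87.9 tex
F = 1590.99 cN

1590.99 cN


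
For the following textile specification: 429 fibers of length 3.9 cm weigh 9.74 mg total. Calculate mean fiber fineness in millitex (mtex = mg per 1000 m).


Formula: fineness (mtex) = mass (mg) / total length (km) = (mass_mg / total_length_m) * 1000
Step 1: Convert fiber length: 3.9 cm = 0.039 m
Step 2: Total fiber length = 429 * 0.039 = 16.731 m
Step 3: Linear density = 9.74 mg / 16.731 m = 0.5822 mg/m
Step 4: fineness = 0.5822 * 1000 = 582.2 mtex

582.2 mtex


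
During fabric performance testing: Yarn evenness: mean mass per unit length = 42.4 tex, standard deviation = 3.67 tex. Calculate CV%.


Formula: CV% = (standard deviation / mean) * 100
Step 1: Ratio = 3.67 / 42.4 = 0.086557
Step 2: CV% = 0.086557 * 100 = 8.6557% ≈ 8.7%

8.7%


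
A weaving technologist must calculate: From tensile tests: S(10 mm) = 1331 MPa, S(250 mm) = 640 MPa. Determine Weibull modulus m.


Formula: m = ln(L1/L2) / ln(S2/S1)
Step 1: ln(L1/L2) = ln(10/250) = -3.21888
Step 2: S2/S1 = 640/1331 = 0.48084
Step 3: ln(S2/S1) = ln(0.48084) = -0.73222
Step 4: m = -3.21888 / -0.73222 = 4.40

4.40 (Weibull m)


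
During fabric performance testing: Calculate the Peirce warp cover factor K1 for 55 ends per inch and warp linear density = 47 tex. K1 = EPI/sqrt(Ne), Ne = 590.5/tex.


Formula: K1 = EPI / sqrt(Ne), with Ne = 590.5 / tex_warp
Step 1: Ne = 590.5 / 47 = 12.564
Step 2: sqrt(Ne) = sqrt(12.564) = 3.5446
Step 3: K1 = 55 / 3.5446 = 15.5

15.5


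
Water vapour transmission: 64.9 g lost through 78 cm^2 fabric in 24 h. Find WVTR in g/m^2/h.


Formula: WVTR = mass_loss / (area * time)
Step 1: Convert area: 78 cm^2 = 0.0078 m^2
Step 2: WVTR = 64.9 g / (0.0078 m^2 * 24 h)
Step 3: WVTR = 64.9 / 0.1872 = 346.7 g/m^2/h

346.7 g/m^2/h


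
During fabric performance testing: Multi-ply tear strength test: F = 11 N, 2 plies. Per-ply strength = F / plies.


Formula: Per-ply strength = Total force / Number of plies
Per-ply = 11 N / 2
Per-ply = 5.5 N

5.5 N


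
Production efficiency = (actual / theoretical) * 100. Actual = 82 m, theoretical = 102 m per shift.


Formula: Efficiency% = (Actual output / Theoretical output) * 100
Efficiency% = (82 / 102) * 100
Efficiency% = 0.803922 * 100 = 80.3922% ≈ 80.4%

80.4%


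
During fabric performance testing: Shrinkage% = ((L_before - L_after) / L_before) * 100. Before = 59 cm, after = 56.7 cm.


Formula: Shrinkage% = ((L_before - L_after) / L_before) * 100
Step 1: Shrinkage = 59 - 56.7 = 2.3 cm
Step 2: Shrinkage% = (2.3 / 59) * 100
Step 3: Shrinkage% = 0.038983 * 100 = 3.8983% ≈ 3.9%

3.9%


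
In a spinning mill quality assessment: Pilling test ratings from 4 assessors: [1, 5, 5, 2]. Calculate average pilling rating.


Formula: Mean = sum / count
Sum = 1 + 5 + 5 + 2 = 13
Mean = 13 / 4 = 3.3

3.3


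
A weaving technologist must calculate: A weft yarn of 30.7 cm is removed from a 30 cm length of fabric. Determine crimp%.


Formula: Crimp% = ((L_yarn - L_fabric) / L_fabric) * 100
Step 1: Extension = 30.7 - 30 = 0.7 cm
Step 2: Crimp% = (0.7 / 30) * 100
Step 3: Crimp% = 0.023333 * 100 = 2.3333% ≈ 2.3%

2.3%


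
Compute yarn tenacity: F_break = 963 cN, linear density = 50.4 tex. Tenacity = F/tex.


Formula: Tenacity = Breaking force / Linear density
Tenacity = 963 cN / 50.4 tex
Tenacity = 19.11 cN/tex

19.11 cN/tex


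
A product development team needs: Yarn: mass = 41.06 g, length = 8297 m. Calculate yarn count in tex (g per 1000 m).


Formula: Tex = (mass_g / length_m) * 1000
Substituting: Tex = (41.06 / 8297) * 1000
Intermediate: 41.06 / 8297 = 0.00494878 g/m
Tex = 0.00494878 * 1000 = 4.95 tex

4.95 tex


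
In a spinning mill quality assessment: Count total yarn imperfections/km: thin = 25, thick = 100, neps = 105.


Formula: Total = thin places + thick places + neps
Total = 25 + 100 + 105
Total = 230 imperfections/km

230 imperfections/km


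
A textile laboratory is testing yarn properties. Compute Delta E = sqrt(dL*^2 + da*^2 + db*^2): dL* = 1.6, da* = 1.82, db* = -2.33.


Formula: Delta E = sqrt(dL*^2 + da*^2 + db*^2)
Step 1: dL*^2 = 1.6^2 = 2.56
Step 2: da*^2 = 1.82^2 = 3.3124
Step 3: db*^2 = (-2.33)^2 = 5.4289
Step 4: Sum = 2.56 + 3.3124 + 5.4289 = 11.3013
Step 5: Delta E = sqrt(11.3013) = 3.36

3.36 Delta E


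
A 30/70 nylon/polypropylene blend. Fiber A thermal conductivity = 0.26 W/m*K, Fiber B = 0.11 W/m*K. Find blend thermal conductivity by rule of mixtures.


Formula: Blend property = (fraction_A * property_A) + (fraction_B * property_B)
Step 1: Contribution A = 30/100 * 0.26 W/m*K = 0.078 W/m*K
Step 2: Contribution B = 70/100 * 0.11 W/m*K = 0.077 W/m*K
Step 3: Blend thermal conductivity = 0.078 + 0.077 = 0.155 W/m*K

0.155 W/m*K


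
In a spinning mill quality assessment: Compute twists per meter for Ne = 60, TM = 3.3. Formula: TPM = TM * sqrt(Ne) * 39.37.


Formula: TPM = TM * sqrt(Ne) * 39.37
Step 1: sqrt(Ne) = sqrt(60) = 7.746
Step 2: TM * sqrt(Ne) = 3.3 * 7.746 = 25.5618
Step 3: TPM = 25.5618 * 39.37 = 1006 twists/m

1006 twists/m


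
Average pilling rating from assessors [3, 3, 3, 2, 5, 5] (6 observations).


Formula: Mean = sum / count
Sum = 3 + 3 + 3 + 2 + 5 + 5 = 21
Mean = 21 / 6 = 3.5

3.5


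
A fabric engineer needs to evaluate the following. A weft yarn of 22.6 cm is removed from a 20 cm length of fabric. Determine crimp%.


Formula: Crimp% = ((L_yarn - L_fabric) / L_fabric) * 100
Step 1: Extension = 22.6 - 20 = 2.6 cm
Step 2: Crimp% = (2.6 / 20) * 100
Step 3: Crimp% = 0.13 * 100 = 13.0%

13.0%


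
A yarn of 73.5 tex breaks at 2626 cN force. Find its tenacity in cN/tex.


Formula: Tenacity = Breaking force / Linear density
Tenacity = 2626 cN / 73.5 tex
Tenacity = 35.73 cN/tex

35.73 cN/tex


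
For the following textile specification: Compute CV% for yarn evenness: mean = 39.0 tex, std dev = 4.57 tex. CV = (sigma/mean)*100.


Formula: CV% = (standard deviation / mean) * 100
Step 1: Ratio = 4.57 / 39.0 = 0.117179
Step 2: CV% = 0.117179 * 100 = 11.7179% ≈ 11.7%

11.7%


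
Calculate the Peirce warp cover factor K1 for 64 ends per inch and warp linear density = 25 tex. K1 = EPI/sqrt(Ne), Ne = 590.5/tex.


Formula: K1 = EPI / sqrt(Ne), with Ne = 590.5 / tex_warp
Step 1: Ne = 590.5 / 25 = 23.62
Step 2: sqrt(Ne) = sqrt(23.62) = 4.86
Step 3: K1 = 64 / 4.86 = 13.2

13.2


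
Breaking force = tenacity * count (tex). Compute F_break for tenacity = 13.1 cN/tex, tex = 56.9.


Formula: Breaking force = Tenacity * Linear density
F = 13.1 cN/tex * 56.9 tex
F = 745.39 cN

745.39 cN


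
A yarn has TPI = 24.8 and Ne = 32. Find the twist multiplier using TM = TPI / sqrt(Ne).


Formula: TM = TPI / sqrt(Ne)
Step 1: sqrt(Ne) = sqrt(32) = 5.6569
Step 2: TM = 24.8 / 5.6569 = 4.38

4.38 TM


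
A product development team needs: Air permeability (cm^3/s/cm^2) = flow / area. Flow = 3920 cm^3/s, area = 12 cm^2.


Formula: Air Permeability = Airflow / Test Area
AP = 3920 cm^3/s / 12 cm^2
AP = 326.7 cm^3/s/cm^2

326.7 cm^3/s/cm^2


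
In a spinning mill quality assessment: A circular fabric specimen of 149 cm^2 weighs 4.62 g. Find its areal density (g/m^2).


Formula: GSM = mass_g / area_m2
Step 1: Convert area: 149 cm^2 = 149 / 10000 = 0.0149 m^2
Step 2: GSM = 4.62 g / 0.0149 m^2 = 310.1 g/m^2

310.1 g/m^2


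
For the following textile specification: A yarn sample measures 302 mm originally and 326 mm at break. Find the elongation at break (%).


Formula: Elongation (%) = ((L_break - L0) / L0) * 100
Step 1: Extension = 326 - 302 = 24 mm
Step 2: Elongation = (24 / 302) * 100
Step 3: Elongation = 0.07947 * 100 = 7.947% ≈ 7.9%

7.9%


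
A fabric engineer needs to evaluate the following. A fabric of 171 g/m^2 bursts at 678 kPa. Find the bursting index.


Formula: Bursting Index = Bursting Strength / Fabric GSM
BI = 678 kPa / 171 g/m^2
BI = 3.965 kPa/(g/m^2)

3.965 kPa/(g/m^2)


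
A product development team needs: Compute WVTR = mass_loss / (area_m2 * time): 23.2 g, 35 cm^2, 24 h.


Formula: WVTR = mass_loss / (area * time)
Step 1: Convert area: 35 cm^2 = 0.0035 m^2
Step 2: WVTR = 23.2 g / (0.0035 m^2 * 24 h)
Step 3: WVTR = 23.2 / 0.084 = 276.2 g/m^2/h

276.2 g/m^2/h


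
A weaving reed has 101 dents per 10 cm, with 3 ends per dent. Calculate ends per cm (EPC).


Formula: EPC = (dents per 10 cm * ends per dent) / 10
Step 1: Total ends per 10 cm = 101 * 3 = 303
Step 2: EPC = 303 / 10 = 30.3 ends/cm

30.3 ends/cm


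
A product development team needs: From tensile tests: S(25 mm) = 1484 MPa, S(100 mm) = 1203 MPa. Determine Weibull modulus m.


Formula: m = ln(L1/L2) / ln(S2/S1)
Step 1: ln(L1/L2) = ln(25/100) = -1.38629
Step 2: S2/S1 = 1203/1484 = 0.81065
Step 3: ln(S2/S1) = ln(0.81065) = -0.20992
Step 4: m = -1.38629 / -0.20992 = 6.60

6.60 (Weibull m)


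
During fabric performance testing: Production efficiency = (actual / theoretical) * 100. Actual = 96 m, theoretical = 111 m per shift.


Formula: Efficiency% = (Actual output / Theoretical output) * 100
Efficiency% = (96 / 111) * 100
Efficiency% = 0.864865 * 100 = 86.4865% ≈ 86.5%

86.5%


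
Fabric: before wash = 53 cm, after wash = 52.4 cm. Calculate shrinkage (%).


Formula: Shrinkage% = ((L_before - L_after) / L_before) * 100
Step 1: Shrinkage = 53 - 52.4 = 0.6 cm
Step 2: Shrinkage% = (0.6 / 53) * 100
Step 3: Shrinkage% = 0.011321 * 100 = 1.1321% ≈ 1.1%

1.1%


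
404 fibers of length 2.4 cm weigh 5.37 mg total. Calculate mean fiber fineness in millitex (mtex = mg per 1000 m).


Formula: fineness (mtex) = mass (mg) / total length (km) = (mass_mg / total_length_m) * 1000
Step 1: Convert fiber length: 2.4 cm = 0.024 m
Step 2: Total fiber length = 404 * 0.024 = 9.696 m
Step 3: Linear density = 5.37 mg / 9.696 m = 0.5538 mg/m
Step 4: fineness = 0.5538 * 1000 = 553.8 mtex

553.8 mtex


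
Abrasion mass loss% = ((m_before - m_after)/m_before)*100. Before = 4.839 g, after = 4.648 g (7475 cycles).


Formula: Mass loss% = ((m_before - m_after) / m_before) * 100
Step 1: Mass loss = 4.839 - 4.648 = 0.191 g
Step 2: Ratio = 0.191 / 4.839 = 0.039471
Step 3: Mass loss% = 0.039471 * 100 = 3.9471% ≈ 3.95%

3.95%


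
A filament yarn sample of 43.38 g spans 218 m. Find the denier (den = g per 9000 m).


Formula: den = (mass_g / length_m) * 9000
Substituting: den = (43.38 / 218) * 9000
Intermediate: 43.38 / 218 = 0.19899083 g/m
den = 0.19899083 * 9000 = 1790.9 denier

1790.9 denier


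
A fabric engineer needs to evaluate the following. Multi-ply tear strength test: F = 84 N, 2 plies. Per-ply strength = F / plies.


Formula: Per-ply strength = Total force / Number of plies
Per-ply = 84 N / 2
Per-ply = 42 N

42 N


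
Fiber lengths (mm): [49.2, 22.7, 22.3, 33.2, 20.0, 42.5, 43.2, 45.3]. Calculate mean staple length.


Formula: Mean = sum of lengths / count
Sum = 49.2 + 22.7 + 22.3 + 33.2 + 20.0 + 42.5 + 43.2 + 45.3
Sum = 278.4 mm
Mean = 278.4 / 8 = 34.80 mm

34.80 mm


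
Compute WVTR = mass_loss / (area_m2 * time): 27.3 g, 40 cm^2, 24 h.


Formula: WVTR = mass_loss / (area * time)
Step 1: Convert area: 40 cm^2 = 0.004 m^2
Step 2: WVTR = 27.3 g / (0.004 m^2 * 24 h)
Step 3: WVTR = 27.3 / 0.096 = 284.4 g/m^2/h

284.4 g/m^2/h


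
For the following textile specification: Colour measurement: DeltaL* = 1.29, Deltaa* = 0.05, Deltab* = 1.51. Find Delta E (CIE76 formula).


Formula: Delta E = sqrt(dL*^2 + da*^2 + db*^2)
Step 1: dL*^2 = 1.29^2 = 1.6641
Step 2: da*^2 = 0.05^2 = 0.0025
Step 3: db*^2 = 1.51^2 = 2.2801
Step 4: Sum = 1.6641 + 0.0025 + 2.2801 = 3.9467
Step 5: Delta E = sqrt(3.9467) = 1.99

1.99 Delta E


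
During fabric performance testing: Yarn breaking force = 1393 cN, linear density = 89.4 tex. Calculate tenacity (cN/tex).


Formula: Tenacity = Breaking force / Linear density
Tenacity = 1393 cN / 89.4 tex
Tenacity = 15.58 cN/tex

15.58 cN/tex


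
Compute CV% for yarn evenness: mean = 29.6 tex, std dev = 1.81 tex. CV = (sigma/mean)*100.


Formula: CV% = (standard deviation / mean) * 100
Step 1: Ratio = 1.81 / 29.6 = 0.061149
Step 2: CV% = 0.061149 * 100 = 6.1149% ≈ 6.1%

6.1%


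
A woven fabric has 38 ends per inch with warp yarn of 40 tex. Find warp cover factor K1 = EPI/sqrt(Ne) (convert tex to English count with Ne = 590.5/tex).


Formula: K1 = EPI / sqrt(Ne), with Ne = 590.5 / tex_warp
Step 1: Ne = 590.5 / 40 = 14.763
Step 2: sqrt(Ne) = sqrt(14.763) = 3.8423
Step 3: K1 = 38 / 3.8423 = 9.9

9.9


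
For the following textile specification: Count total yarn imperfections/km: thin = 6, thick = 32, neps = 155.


Formula: Total = thin places + thick places + neps
Total = 6 + 32 + 155
Total = 193 imperfections/km

193 imperfections/km


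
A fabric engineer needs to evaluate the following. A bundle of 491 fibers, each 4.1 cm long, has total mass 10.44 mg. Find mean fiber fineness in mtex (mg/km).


Formula: fineness (mtex) = mass (mg) / total length (km) = (mass_mg / total_length_m) * 1000
Step 1: Convert fiber length: 4.1 cm = 0.041 m
Step 2: Total fiber length = 491 * 0.041 = 20.131 m
Step 3: Linear density = 10.44 mg / 20.131 m = 0.5186 mg/m
Step 4: fineness = 0.5186 * 1000 = 518.6 mtex

518.6 mtex


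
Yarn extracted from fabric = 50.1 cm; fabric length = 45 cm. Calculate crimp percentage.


Formula: Crimp% = ((L_yarn - L_fabric) / L_fabric) * 100
Step 1: Extension = 50.1 - 45 = 5.1 cm
Step 2: Crimp% = (5.1 / 45) * 100
Step 3: Crimp% = 0.113333 * 100 = 11.3333% ≈ 11.3%

11.3%


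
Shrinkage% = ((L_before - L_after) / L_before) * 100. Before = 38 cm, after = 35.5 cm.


Formula: Shrinkage% = ((L_before - L_after) / L_before) * 100
Step 1: Shrinkage = 38 - 35.5 = 2.5 cm
Step 2: Shrinkage% = (2.5 / 38) * 100
Step 3: Shrinkage% = 0.065789 * 100 = 6.5789% ≈ 6.6%

6.6%


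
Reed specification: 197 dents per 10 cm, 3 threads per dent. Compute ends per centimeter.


Formula: EPC = (dents per 10 cm * ends per dent) / 10
Step 1: Total ends per 10 cm = 197 * 3 = 591
Step 2: EPC = 591 / 10 = 59.1 ends/cm

59.1 ends/cm


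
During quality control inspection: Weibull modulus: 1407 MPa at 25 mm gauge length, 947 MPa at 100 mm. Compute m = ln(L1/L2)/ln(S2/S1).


Formula: m = ln(L1/L2) / ln(S2/S1)
Step 1: ln(L1/L2) = ln(25/100) = -1.38629
Step 2: S2/S1 = 947/1407 = 0.67306
Step 3: ln(S2/S1) = ln(0.67306) = -0.39592
Step 4: m = -1.38629 / -0.39592 = 3.50

3.50 (Weibull m)


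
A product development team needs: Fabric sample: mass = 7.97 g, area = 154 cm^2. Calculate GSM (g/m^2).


Formula: GSM = mass_g / area_m2
Step 1: Convert area: 154 cm^2 = 154 / 10000 = 0.0154 m^2
Step 2: GSM = 7.97 g / 0.0154 m^2 = 517.5 g/m^2

517.5 g/m^2


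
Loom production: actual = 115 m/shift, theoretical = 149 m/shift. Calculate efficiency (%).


Formula: Efficiency% = (Actual output / Theoretical output) * 100
Efficiency% = (115 / 149) * 100
Efficiency% = 0.771812 * 100 = 77.1812% ≈ 77.2%

77.2%


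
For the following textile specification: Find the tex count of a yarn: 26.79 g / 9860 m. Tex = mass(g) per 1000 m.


Formula: Tex = (mass_g / length_m) * 1000
Substituting: Tex = (26.79 / 9860) * 1000
Intermediate: 26.79 / 9860 = 0.00271704 g/m
Tex = 0.00271704 * 1000 = 2.72 tex

2.72 tex


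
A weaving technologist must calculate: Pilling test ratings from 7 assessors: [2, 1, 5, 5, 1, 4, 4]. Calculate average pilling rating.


Formula: Mean = sum / count
Sum = 2 + 1 + 5 + 5 + 1 + 4 + 4 = 22
Mean = 22 / 7 = 3.1

3.1


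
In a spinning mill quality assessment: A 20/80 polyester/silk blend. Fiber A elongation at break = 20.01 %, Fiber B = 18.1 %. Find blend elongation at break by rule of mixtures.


Formula: Blend property = (fraction_A * property_A) + (fraction_B * property_B)
Step 1: Contribution A = 20/100 * 20.01 % = 4.002 %
Step 2: Contribution B = 80/100 * 18.1 % = 14.48 %
Step 3: Blend elongation at break = 4.002 + 14.48 = 18.482 %

18.482 %


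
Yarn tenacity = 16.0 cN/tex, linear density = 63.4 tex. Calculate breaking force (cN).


Formula: Breaking force = Tenacity * Linear density
F = 16.0 cN/tex * 63.4 tex
F = 1014.40 cN

1014.40 cN


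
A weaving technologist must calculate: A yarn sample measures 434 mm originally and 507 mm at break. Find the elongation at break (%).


Formula: Elongation (%) = ((L_break - L0) / L0) * 100
Step 1: Extension = 507 - 434 = 73 mm
Step 2: Elongation = (73 / 434) * 100
Step 3: Elongation = 0.168203 * 100 = 16.8203% ≈ 16.8%

16.8%


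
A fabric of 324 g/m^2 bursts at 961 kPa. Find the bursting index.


Formula: Bursting Index = Bursting Strength / Fabric GSM
BI = 961 kPa / 324 g/m^2
BI = 2.966 kPa/(g/m^2)

2.966 kPa/(g/m^2)


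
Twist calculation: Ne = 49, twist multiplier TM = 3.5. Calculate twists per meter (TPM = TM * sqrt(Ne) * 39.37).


Formula: TPM = TM * sqrt(Ne) * 39.37
Step 1: sqrt(Ne) = sqrt(49) = 7
Step 2: TM * sqrt(Ne) = 3.5 * 7 = 24.5
Step 3: TPM = 24.5 * 39.37 = 965 twists/m

965 twists/m


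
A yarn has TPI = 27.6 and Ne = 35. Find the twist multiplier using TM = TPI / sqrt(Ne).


Formula: TM = TPI / sqrt(Ne)
Step 1: sqrt(Ne) = sqrt(35) = 5.9161
Step 2: TM = 27.6 / 5.9161 = 4.67

4.67 TM


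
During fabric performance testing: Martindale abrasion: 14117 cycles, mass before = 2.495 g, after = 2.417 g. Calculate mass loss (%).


Formula: Mass loss% = ((m_before - m_after) / m_before) * 100
Step 1: Mass loss = 2.495 - 2.417 = 0.078 g
Step 2: Ratio = 0.078 / 2.495 = 0.0312625
Step 3: Mass loss% = 0.0312625 * 100 = 3.12625% ≈ 3.13%

3.13%


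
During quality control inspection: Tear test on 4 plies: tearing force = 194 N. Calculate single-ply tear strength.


Formula: Per-ply strength = Total force / Number of plies
Per-ply = 194 N / 4
Per-ply = 48.5 N

48.5 N


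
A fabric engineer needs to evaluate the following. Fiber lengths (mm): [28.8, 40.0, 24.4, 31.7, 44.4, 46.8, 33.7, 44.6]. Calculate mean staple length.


Formula: Mean = sum of lengths / count
Sum = 28.8 + 40.0 + 24.4 + 31.7 + 44.4 + 46.8 + 33.7 + 44.6
Sum = 294.4 mm
Mean = 294.4 / 8 = 36.80 mm

36.80 mm


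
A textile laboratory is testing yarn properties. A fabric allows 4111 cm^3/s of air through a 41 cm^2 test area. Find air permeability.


Formula: Air Permeability = Airflow / Test Area
AP = 4111 cm^3/s / 41 cm^2
AP = 100.3 cm^3/s/cm^2

100.3 cm^3/s/cm^2


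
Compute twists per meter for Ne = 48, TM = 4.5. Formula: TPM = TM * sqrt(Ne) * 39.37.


Formula: TPM = TM * sqrt(Ne) * 39.37
Step 1: sqrt(Ne) = sqrt(48) = 6.9282
Step 2: TM * sqrt(Ne) = 4.5 * 6.9282 = 31.1769
Step 3: TPM = 31.1769 * 39.37 = 1227 twists/m

1227 twists/m


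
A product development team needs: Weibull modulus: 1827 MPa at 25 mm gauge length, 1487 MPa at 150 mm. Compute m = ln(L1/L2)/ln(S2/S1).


Formula: m = ln(L1/L2) / ln(S2/S1)
Step 1: ln(L1/L2) = ln(25/150) = -1.79176
Step 2: S2/S1 = 1487/1827 = 0.8139
Step 3: ln(S2/S1) = ln(0.8139) = -0.20592
Step 4: m = -1.79176 / -0.20592 = 8.70

8.70 (Weibull m)


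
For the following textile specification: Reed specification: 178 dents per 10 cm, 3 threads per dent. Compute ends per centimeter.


Formula: EPC = (dents per 10 cm * ends per dent) / 10
Step 1: Total ends per 10 cm = 178 * 3 = 534
Step 2: EPC = 534 / 10 = 53.4 ends/cm

53.4 ends/cm


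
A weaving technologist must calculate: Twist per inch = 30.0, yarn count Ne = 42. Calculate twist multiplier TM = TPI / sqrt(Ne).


Formula: TM = TPI / sqrt(Ne)
Step 1: sqrt(Ne) = sqrt(42) = 6.4807
Step 2: TM = 30.0 / 6.4807 = 4.63

4.63 TM


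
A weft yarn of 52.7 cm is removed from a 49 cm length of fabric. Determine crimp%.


Formula: Crimp% = ((L_yarn - L_fabric) / L_fabric) * 100
Step 1: Extension = 52.7 - 49 = 3.7 cm
Step 2: Crimp% = (3.7 / 49) * 100
Step 3: Crimp% = 0.07551 * 100 = 7.551% ≈ 7.6%

7.6%


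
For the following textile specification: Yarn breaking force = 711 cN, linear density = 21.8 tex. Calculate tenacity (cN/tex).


Formula: Tenacity = Breaking force / Linear density
Tenacity = 711 cN / 21.8 tex
Tenacity = 32.61 cN/tex

32.61 cN/tex


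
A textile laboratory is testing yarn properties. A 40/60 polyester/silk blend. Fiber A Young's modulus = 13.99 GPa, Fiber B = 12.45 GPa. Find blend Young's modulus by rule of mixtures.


Formula: Blend property = (fraction_A * property_A) + (fraction_B * property_B)
Step 1: Contribution A = 40/100 * 13.99 GPa = 5.596 GPa
Step 2: Contribution B = 60/100 * 12.45 GPa = 7.47 GPa
Step 3: Blend Young's modulus = 5.596 + 7.47 = 13.066 GPa

13.066 GPa


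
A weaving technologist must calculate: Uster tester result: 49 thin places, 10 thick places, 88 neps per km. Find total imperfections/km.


Formula: Total = thin places + thick places + neps
Total = 49 + 10 + 88
Total = 147 imperfections/km

147 imperfections/km


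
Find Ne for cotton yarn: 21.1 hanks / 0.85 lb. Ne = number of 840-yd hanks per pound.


Formula: Ne = hanks / mass_lb
Substituting: Ne = 21.1 / 0.85
Ne = 24.8

24.8 Ne


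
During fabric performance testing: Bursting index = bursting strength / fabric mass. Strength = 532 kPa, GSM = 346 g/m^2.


Formula: Bursting Index = Bursting Strength / Fabric GSM
BI = 532 kPa / 346 g/m^2
BI = 1.538 kPa/(g/m^2)

1.538 kPa/(g/m^2)


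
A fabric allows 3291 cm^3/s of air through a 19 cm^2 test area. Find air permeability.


Formula: Air Permeability = Airflow / Test Area
AP = 3291 cm^3/s / 19 cm^2
AP = 173.2 cm^3/s/cm^2

173.2 cm^3/s/cm^2


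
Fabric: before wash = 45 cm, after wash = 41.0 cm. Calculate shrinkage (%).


Formula: Shrinkage% = ((L_before - L_after) / L_before) * 100
Step 1: Shrinkage = 45 - 41.0 = 4.0 cm
Step 2: Shrinkage% = (4.0 / 45) * 100
Step 3: Shrinkage% = 0.088889 * 100 = 8.8889% ≈ 8.9%

8.9%


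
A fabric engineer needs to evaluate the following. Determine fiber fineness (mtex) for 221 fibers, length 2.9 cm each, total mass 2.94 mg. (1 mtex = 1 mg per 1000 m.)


Formula: fineness (mtex) = mass (mg) / total length (km) = (mass_mg / total_length_m) * 1000
Step 1: Convert fiber length: 2.9 cm = 0.029 m
Step 2: Total fiber length = 221 * 0.029 = 6.409 m
Step 3: Linear density = 2.94 mg / 6.409 m = 0.4587 mg/m
Step 4: fineness = 0.4587 * 1000 = 458.7 mtex

458.7 mtex


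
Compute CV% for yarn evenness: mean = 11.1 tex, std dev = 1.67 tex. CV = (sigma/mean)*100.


Formula: CV% = (standard deviation / mean) * 100
Step 1: Ratio = 1.67 / 11.1 = 0.15045
Step 2: CV% = 0.15045 * 100 = 15.045% ≈ 15.0%

15.0%


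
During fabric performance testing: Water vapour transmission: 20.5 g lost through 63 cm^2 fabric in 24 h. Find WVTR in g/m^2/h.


Formula: WVTR = mass_loss / (area * time)
Step 1: Convert area: 63 cm^2 = 0.0063 m^2
Step 2: WVTR = 20.5 g / (0.0063 m^2 * 24 h)
Step 3: WVTR = 20.5 / 0.1512 = 135.6 g/m^2/h

135.6 g/m^2/h


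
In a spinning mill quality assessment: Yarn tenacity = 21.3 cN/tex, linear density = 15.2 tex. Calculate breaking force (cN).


Formula: Breaking force = Tenacity * Linear density
F = 21.3 cN/tex * 15.2 tex
F = 323.76 cN

323.76 cN


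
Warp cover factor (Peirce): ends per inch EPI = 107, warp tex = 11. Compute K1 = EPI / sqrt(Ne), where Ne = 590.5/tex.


Formula: K1 = EPI / sqrt(Ne), with Ne = 590.5 / tex_warp
Step 1: Ne = 590.5 / 11 = 53.682
Step 2: sqrt(Ne) = sqrt(53.682) = 7.3268
Step 3: K1 = 107 / 7.3268 = 14.6

14.6


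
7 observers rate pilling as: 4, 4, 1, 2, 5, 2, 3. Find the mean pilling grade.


Formula: Mean = sum / count
Sum = 4 + 4 + 1 + 2 + 5 + 2 + 3 = 21
Mean = 21 / 7 = 3.0

3.0


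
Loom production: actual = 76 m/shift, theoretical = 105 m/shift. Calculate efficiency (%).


Formula: Efficiency% = (Actual output / Theoretical output) * 100
Efficiency% = (76 / 105) * 100
Efficiency% = 0.72381 * 100 = 72.381% ≈ 72.4%

72.4%


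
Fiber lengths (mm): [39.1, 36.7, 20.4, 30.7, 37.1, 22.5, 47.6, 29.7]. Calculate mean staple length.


Formula: Mean = sum of lengths / count
Sum = 39.1 + 36.7 + 20.4 + 30.7 + 37.1 + 22.5 + 47.6 + 29.7
Sum = 263.8 mm
Mean = 263.8 / 8 = 32.98 mm

32.98 mm


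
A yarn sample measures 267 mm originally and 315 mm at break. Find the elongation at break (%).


Formula: Elongation (%) = ((L_break - L0) / L0) * 100
Step 1: Extension = 315 - 267 = 48 mm
Step 2: Elongation = (48 / 267) * 100
Step 3: Elongation = 0.179775 * 100 = 17.9775% ≈ 18.0%

18.0%


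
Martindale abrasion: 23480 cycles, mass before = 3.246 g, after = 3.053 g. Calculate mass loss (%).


Formula: Mass loss% = ((m_before - m_after) / m_before) * 100
Step 1: Mass loss = 3.246 - 3.053 = 0.193 g
Step 2: Ratio = 0.193 / 3.246 = 0.0594578
Step 3: Mass loss% = 0.0594578 * 100 = 5.94578% ≈ 5.95%

5.95%


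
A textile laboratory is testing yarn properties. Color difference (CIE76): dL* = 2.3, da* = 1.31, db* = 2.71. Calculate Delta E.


Formula: Delta E = sqrt(dL*^2 + da*^2 + db*^2)
Step 1: dL*^2 = 2.3^2 = 5.29
Step 2: da*^2 = 1.31^2 = 1.7161
Step 3: db*^2 = 2.71^2 = 7.3441
Step 4: Sum = 5.29 + 1.7161 + 7.3441 = 14.3502
Step 5: Delta E = sqrt(14.3502) = 3.79

3.79 Delta E


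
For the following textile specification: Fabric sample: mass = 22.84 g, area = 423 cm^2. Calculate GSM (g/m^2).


Formula: GSM = mass_g / area_m2
Step 1: Convert area: 423 cm^2 = 423 / 10000 = 0.0423 m^2
Step 2: GSM = 22.84 g / 0.0423 m^2 = 540.0 g/m^2

540.0 g/m^2


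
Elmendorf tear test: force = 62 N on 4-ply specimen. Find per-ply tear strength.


Formula: Per-ply strength = Total force / Number of plies
Per-ply = 62 N / 4
Per-ply = 15.5 N

15.5 N


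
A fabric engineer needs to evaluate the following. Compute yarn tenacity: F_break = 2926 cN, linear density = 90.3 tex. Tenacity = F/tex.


Formula: Tenacity = Breaking force / Linear density
Tenacity = 2926 cN / 90.3 tex
Tenacity = 32.40 cN/tex

32.40 cN/tex


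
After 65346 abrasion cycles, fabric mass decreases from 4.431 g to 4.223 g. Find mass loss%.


Formula: Mass loss% = ((m_before - m_after) / m_before) * 100
Step 1: Mass loss = 4.431 - 4.223 = 0.208 g
Step 2: Ratio = 0.208 / 4.431 = 0.046942
Step 3: Mass loss% = 0.046942 * 100 = 4.6942% ≈ 4.69%

4.69%


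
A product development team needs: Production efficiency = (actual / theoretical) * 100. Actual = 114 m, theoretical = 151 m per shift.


Formula: Efficiency% = (Actual output / Theoretical output) * 100
Efficiency% = (114 / 151) * 100
Efficiency% = 0.754967 * 100 = 75.4967% ≈ 75.5%

75.5%


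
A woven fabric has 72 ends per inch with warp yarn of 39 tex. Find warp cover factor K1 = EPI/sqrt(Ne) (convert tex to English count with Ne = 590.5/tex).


Formula: K1 = EPI / sqrt(Ne), with Ne = 590.5 / tex_warp
Step 1: Ne = 590.5 / 39 = 15.141
Step 2: sqrt(Ne) = sqrt(15.141) = 3.8911
Step 3: K1 = 72 / 3.8911 = 18.5

18.5


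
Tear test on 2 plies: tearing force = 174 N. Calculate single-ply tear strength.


Formula: Per-ply strength = Total force / Number of plies
Per-ply = 174 N / 2
Per-ply = 87 N

87 N


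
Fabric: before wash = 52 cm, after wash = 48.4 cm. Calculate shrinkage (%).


Formula: Shrinkage% = ((L_before - L_after) / L_before) * 100
Step 1: Shrinkage = 52 - 48.4 = 3.6 cm
Step 2: Shrinkage% = (3.6 / 52) * 100
Step 3: Shrinkage% = 0.069231 * 100 = 6.9231% ≈ 6.9%

6.9%


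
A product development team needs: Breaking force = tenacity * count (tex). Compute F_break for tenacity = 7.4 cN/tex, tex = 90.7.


Formula: Breaking force = Tenacity * Linear density
F = 7.4 cN/tex * 90.7 tex
F = 671.18 cN

671.18 cN


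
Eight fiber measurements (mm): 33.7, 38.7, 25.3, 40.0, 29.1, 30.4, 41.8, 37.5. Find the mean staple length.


Formula: Mean = sum of lengths / count
Sum = 33.7 + 38.7 + 25.3 + 40.0 + 29.1 + 30.4 + 41.8 + 37.5
Sum = 276.5 mm
Mean = 276.5 / 8 = 34.56 mm

34.56 mm


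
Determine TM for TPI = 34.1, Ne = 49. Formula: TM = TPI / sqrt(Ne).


Formula: TM = TPI / sqrt(Ne)
Step 1: sqrt(Ne) = sqrt(49) = 7
Step 2: TM = 34.1 / 7 = 4.87

4.87 TM


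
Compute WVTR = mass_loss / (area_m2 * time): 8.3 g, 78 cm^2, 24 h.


Formula: WVTR = mass_loss / (area * time)
Step 1: Convert area: 78 cm^2 = 0.0078 m^2
Step 2: WVTR = 8.3 g / (0.0078 m^2 * 24 h)
Step 3: WVTR = 8.3 / 0.1872 = 44.3 g/m^2/h

44.3 g/m^2/h


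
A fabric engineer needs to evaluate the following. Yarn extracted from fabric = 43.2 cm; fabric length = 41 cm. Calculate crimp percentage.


Formula: Crimp% = ((L_yarn - L_fabric) / L_fabric) * 100
Step 1: Extension = 43.2 - 41 = 2.2 cm
Step 2: Crimp% = (2.2 / 41) * 100
Step 3: Crimp% = 0.053659 * 100 = 5.3659% ≈ 5.4%

5.4%


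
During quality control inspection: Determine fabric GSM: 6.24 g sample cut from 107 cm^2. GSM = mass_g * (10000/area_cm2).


Formula: GSM = mass_g / area_m2
Step 1: Convert area: 107 cm^2 = 107 / 10000 = 0.0107 m^2
Step 2: GSM = 6.24 g / 0.0107 m^2 = 583.2 g/m^2

583.2 g/m^2


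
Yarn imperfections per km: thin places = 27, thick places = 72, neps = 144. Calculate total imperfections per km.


Formula: Total = thin places + thick places + neps
Total = 27 + 72 + 144
Total = 243 imperfections/km

243 imperfections/km
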